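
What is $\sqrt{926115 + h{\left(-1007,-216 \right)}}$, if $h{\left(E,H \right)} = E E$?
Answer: $2 \sqrt{485041} \approx 1392.9$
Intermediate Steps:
$h{\left(E,H \right)} = E^{2}$
$\sqrt{926115 + h{\left(-1007,-216 \right)}} = \sqrt{926115 + \left(-1007\right)^{2}} = \sqrt{926115 + 1014049} = \sqrt{1940164} = 2 \sqrt{485041}$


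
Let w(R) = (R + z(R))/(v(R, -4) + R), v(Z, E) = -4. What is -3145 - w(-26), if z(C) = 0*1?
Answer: -47188/15 ≈ -3145.9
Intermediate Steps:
z(C) = 0
w(R) = R/(-4 + R) (w(R) = (R + 0)/(-4 + R) = R/(-4 + R))
-3145 - w(-26) = -3145 - (-26)/(-4 - 26) = -3145 - (-26)/(-30) = -3145 - (-26)*(-1)/30 = -3145 - 1*13/15 = -3145 - 13/15 = -47188/15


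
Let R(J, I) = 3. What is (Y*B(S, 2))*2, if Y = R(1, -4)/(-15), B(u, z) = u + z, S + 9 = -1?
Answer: 16/5 ≈ 3.2000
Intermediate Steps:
S = -10 (S = -9 - 1 = -10)
Y = -1/5 (Y = 3/(-15) = 3*(-1/15) = -1/5 ≈ -0.20000)
(Y*B(S, 2))*2 = -(-10 + 2)/5*2 = -1/5*(-8)*2 = (8/5)*2 = 16/5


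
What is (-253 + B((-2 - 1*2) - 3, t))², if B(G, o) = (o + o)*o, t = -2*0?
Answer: 64009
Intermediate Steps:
t = 0
B(G, o) = 2*o² (B(G, o) = (2*o)*o = 2*o²)
(-253 + B((-2 - 1*2) - 3, t))² = (-253 + 2*0²)² = (-253 + 2*0)² = (-253 + 0)² = (-253)² = 64009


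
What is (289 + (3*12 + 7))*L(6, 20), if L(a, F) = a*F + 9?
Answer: 42828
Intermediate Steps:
L(a, F) = 9 + F*a (L(a, F) = F*a + 9 = 9 + F*a)
(289 + (3*12 + 7))*L(6, 20) = (289 + (3*12 + 7))*(9 + 20*6) = (289 + (36 + 7))*(9 + 120) = (289 + 43)*129 = 332*129 = 42828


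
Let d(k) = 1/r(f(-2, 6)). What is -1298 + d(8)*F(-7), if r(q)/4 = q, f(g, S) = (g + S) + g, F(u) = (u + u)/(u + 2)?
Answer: -25953/20 ≈ -1297.7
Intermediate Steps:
F(u) = 2*u/(2 + u) (F(u) = (2*u)/(2 + u) = 2*u/(2 + u))
f(g, S) = S + 2*g (f(g, S) = (S + g) + g = S + 2*g)
r(q) = 4*q
d(k) = ⅛ (d(k) = 1/(4*(6 + 2*(-2))) = 1/(4*(6 - 4)) = 1/(4*2) = 1/8 = ⅛)
-1298 + d(8)*F(-7) = -1298 + (2*(-7)/(2 - 7))/8 = -1298 + (2*(-7)/(-5))/8 = -1298 + (2*(-7)*(-⅕))/8 = -1298 + (⅛)*(14/5) = -1298 + 7/20 = -25953/20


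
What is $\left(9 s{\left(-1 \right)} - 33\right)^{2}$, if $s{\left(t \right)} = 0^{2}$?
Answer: $1089$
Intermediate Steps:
$s{\left(t \right)} = 0$
$\left(9 s{\left(-1 \right)} - 33\right)^{2} = \left(9 \cdot 0 - 33\right)^{2} = \left(0 - 33\right)^{2} = \left(-33\right)^{2} = 1089$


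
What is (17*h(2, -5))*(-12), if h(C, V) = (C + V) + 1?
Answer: 408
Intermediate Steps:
h(C, V) = 1 + C + V
(17*h(2, -5))*(-12) = (17*(1 + 2 - 5))*(-12) = (17*(-2))*(-12) = -34*(-12) = 408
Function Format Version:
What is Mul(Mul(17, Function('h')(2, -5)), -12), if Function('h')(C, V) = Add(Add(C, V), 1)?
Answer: 408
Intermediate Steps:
Function('h')(C, V) = Add(1, C, V)
Mul(Mul(17, Function('h')(2, -5)), -12) = Mul(Mul(17, Add(1, 2, -5)), -12) = Mul(Mul(17, -2), -12) = Mul(-34, -12) = 408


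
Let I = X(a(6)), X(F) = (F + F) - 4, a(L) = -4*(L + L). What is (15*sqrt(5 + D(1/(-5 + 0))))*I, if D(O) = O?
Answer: -600*sqrt(30) ≈ -3286.3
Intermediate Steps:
a(L) = -8*L
X(F) = -4 + 2*F (X(F) = 2*F - 4 = -4 + 2*F)
I = -100 (I = -4 + 2*(-8*6) = -4 + 2*(-48) = -4 - 96 = -100)
(15*sqrt(5 + D(1/(-5 + 0))))*I = (15*sqrt(5 + 1/(-5 + 0)))*(-100) = (15*sqrt(5 + 1/(-5)))*(-100) = (15*sqrt(5 - 1/5))*(-100) = (15*sqrt(24/5))*(-100) = (15*(2*sqrt(30)/5))*(-100) = (6*sqrt(30))*(-100) = -600*sqrt(30)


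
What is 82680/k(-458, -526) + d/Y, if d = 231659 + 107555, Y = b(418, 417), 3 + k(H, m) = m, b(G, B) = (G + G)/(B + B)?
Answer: 37396836831/110561 ≈ 3.3825e+5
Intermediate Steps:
b(G, B) = G/B (b(G, B) = (2*G)/((2*B)) = (2*G)*(1/(2*B)) = G/B)
k(H, m) = -3 + m
Y = 418/417 ≈ 1.0024
d = 339214
82680/k(-458, -526) + d/Y = 82680/(-3 - 526) + 339214/(418/417) = 82680/(-529) + 339214*(417/418) = 82680*(-1/529) + 70726119/209 = -82680/529 + 70726119/209 = 37396836831/110561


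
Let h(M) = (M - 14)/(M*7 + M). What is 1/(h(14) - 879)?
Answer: -1/879 ≈ -0.0011377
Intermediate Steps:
h(M) = (-14 + M)/(8*M) (h(M) = (-14 + M)/(7*M + M) = (-14 + M)/((8*M)) = (-14 + M)*(1/(8*M)) = (-14 + M)/(8*M))
1/(h(14) - 879) = 1/((⅛)*(-14 + 14)/14 - 879) = 1/((⅛)*(1/14)*0 - 879) = 1/(0 - 879) = 1/(-879) = -1/879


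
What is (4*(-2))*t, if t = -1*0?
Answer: 0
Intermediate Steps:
t = 0
(4*(-2))*t = (4*(-2))*0 = -8*0 = 0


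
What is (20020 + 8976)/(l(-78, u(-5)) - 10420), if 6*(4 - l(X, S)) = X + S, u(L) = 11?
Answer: -173976/62429 ≈ -2.7868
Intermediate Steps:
l(X, S) = 4 - S/6 - X/6 (l(X, S) = 4 - (X + S)/6 = 4 - (S + X)/6 = 4 + (-S/6 - X/6) = 4 - S/6 - X/6)
(20020 + 8976)/(l(-78, u(-5)) - 10420) = (20020 + 8976)/((4 - ⅙*11 - ⅙*(-78)) - 10420) = 28996/((4 - 11/6 + 13) - 10420) = 28996/(91/6 - 10420) = 28996/(-62429/6) = 28996*(-6/62429) = -173976/62429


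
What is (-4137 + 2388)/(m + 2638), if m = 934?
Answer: -1749/3572 ≈ -0.48964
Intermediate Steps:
(-4137 + 2388)/(m + 2638) = (-4137 + 2388)/(934 + 2638) = -1749/3572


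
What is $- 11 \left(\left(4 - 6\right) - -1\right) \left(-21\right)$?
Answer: $-231$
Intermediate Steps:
$- 11 \left(\left(4 - 6\right) - -1\right) \left(-21\right) = - 11 \left(\left(4 - 6\right) + 1\right) \left(-21\right) = - 11 \left(-2 + 1\right) \left(-21\right) = \left(-11\right) \left(-1\right) \left(-21\right) = 11 \left(-21\right) = -231$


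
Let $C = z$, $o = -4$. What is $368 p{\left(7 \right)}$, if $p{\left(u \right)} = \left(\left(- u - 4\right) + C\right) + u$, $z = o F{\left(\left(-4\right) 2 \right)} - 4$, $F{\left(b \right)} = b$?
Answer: $8832$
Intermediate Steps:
$z = 28$ ($z = - 4 \left(\left(-4\right) 2\right) - 4 = \left(-4\right) \left(-8\right) - 4 = 32 - 4 = 28$)
$C = 28$
$p{\left(u \right)} = 24$ ($p{\left(u \right)} = \left(\left(- u - 4\right) + 28\right) + u = \left(\left(-4 - u\right) + 28\right) + u = \left(24 - u\right) + u = 24$)
$368 p{\left(7 \right)} = 368 \cdot 24 = 8832$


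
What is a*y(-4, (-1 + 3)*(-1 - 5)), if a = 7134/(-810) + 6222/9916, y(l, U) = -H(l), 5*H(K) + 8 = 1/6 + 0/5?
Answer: -257328619/20079900 ≈ -12.815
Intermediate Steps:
H(K) = -47/30 (H(K) = -8/5 + (1/6 + 0/5)/5 = -8/5 + (1*(⅙) + 0*(⅕))/5 = -8/5 + (⅙ + 0)/5 = -8/5 + (⅕)*(⅙) = -8/5 + 1/30 = -47/30)
y(l, U) = 47/30 (y(l, U) = -1*(-47/30) = 47/30)
a = -5475077/669330 (a = 7134*(-1/810) + 6222*(1/9916) = -1189/135 + 3111/4958 = -5475077/669330 ≈ -8.1799)
a*y(-4, (-1 + 3)*(-1 - 5)) = -5475077/669330*47/30 = -257328619/20079900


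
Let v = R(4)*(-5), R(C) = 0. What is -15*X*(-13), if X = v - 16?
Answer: -3120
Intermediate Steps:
v = 0 (v = 0*(-5) = 0)
X = -16 (X = 0 - 16 = -16)
-15*X*(-13) = -15*(-16)*(-13) = 240*(-13) = -3120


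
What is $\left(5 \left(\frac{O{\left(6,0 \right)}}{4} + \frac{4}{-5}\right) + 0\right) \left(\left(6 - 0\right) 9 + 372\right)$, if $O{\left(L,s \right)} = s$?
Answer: $-1704$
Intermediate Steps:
$\left(5 \left(\frac{O{\left(6,0 \right)}}{4} + \frac{4}{-5}\right) + 0\right) \left(\left(6 - 0\right) 9 + 372\right) = \left(5 \left(\frac{0}{4} + \frac{4}{-5}\right) + 0\right) \left(\left(6 - 0\right) 9 + 372\right) = \left(5 \left(0 \cdot \frac{1}{4} + 4 \left(- \frac{1}{5}\right)\right) + 0\right) \left(\left(6 + 0\right) 9 + 372\right) = \left(5 \left(0 - \frac{4}{5}\right) + 0\right) \left(6 \cdot 9 + 372\right) = \left(5 \left(- \frac{4}{5}\right) + 0\right) \left(54 + 372\right) = \left(-4 + 0\right) 426 = \left(-4\right) 426 = -1704$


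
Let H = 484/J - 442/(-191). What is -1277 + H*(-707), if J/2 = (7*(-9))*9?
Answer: -40400059/15471 ≈ -2611.3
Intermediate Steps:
J = -1134 (J = 2*((7*(-9))*9) = 2*(-63*9) = 2*(-567) = -1134)
H = 204392/108297 (H = 484/(-1134) - 442/(-191) = 484*(-1/1134) - 442*(-1/191) = -242/567 + 442/191 = 204392/108297 ≈ 1.8873)
-1277 + H*(-707) = -1277 + (204392/108297)*(-707) = -1277 - 20643592/15471 = -40400059/15471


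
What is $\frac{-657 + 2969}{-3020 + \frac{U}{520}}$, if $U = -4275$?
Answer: $- \frac{240448}{314935} \approx -0.76348$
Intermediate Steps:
$\frac{-657 + 2969}{-3020 + \frac{U}{520}} = \frac{-657 + 2969}{-3020 - \frac{4275}{520}} = \frac{2312}{-3020 - \frac{855}{104}} = \frac{2312}{- \frac{314935}{104}} = 2312 \left(- \frac{104}{314935}\right) = - \frac{240448}{314935}$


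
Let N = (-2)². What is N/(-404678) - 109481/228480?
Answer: -22152733019/46230414720 ≈ -0.47918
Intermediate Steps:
N = 4
N/(-404678) - 109481/228480 = 4/(-404678) - 109481/228480 = 4*(-1/404678) - 109481*1/228480 = -2/202339 - 109481/228480 = -22152733019/46230414720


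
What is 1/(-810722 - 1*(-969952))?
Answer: 1/159230 ≈ 6.2802e-6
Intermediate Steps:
1/(-810722 - 1*(-969952)) = 1/(-810722 + 969952) = 1/159230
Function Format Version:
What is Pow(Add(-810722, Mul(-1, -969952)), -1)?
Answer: Rational(1, 159230) ≈ 6.2802e-6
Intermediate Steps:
Pow(Add(-810722, Mul(-1, -969952)), -1) = Pow(Add(-810722, 969952), -1) = Pow(159230, -1) = Rational(1, 159230)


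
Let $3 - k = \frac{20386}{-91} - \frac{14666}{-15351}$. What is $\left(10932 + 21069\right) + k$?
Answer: $\frac{6431330092}{199563} \approx 32227.0$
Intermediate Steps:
$k = \frac{45114529}{199563}$ ($k = 3 - \left(\frac{20386}{-91} - \frac{14666}{-15351}\right) = 3 - \left(20386 \left(- \frac{1}{91}\right) - - \frac{14666}{15351}\right) = 3 - \left(- \frac{20386}{91} + \frac{14666}{15351}\right) = 3 - - \frac{44515840}{199563} = 3 + \frac{44515840}{199563} = \frac{45114529}{199563} \approx 226.07$)
$\left(10932 + 21069\right) + k = \left(10932 + 21069\right) + \frac{45114529}{199563} = 32001 + \frac{45114529}{199563} = \frac{6431330092}{199563}$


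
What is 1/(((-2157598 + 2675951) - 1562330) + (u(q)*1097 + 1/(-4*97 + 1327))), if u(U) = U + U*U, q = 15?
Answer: -939/733074482 ≈ -1.2809e-6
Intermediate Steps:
u(U) = U + U**2
1/(((-2157598 + 2675951) - 1562330) + (u(q)*1097 + 1/(-4*97 + 1327))) = 1/(((-2157598 + 2675951) - 1562330) + ((15*(1 + 15))*1097 + 1/(-4*97 + 1327))) = 1/((518353 - 1562330) + ((15*16)*1097 + 1/(-388 + 1327))) = 1/(-1043977 + (240*1097 + 1/939)) = 1/(-1043977 + (263280 + 1/939)) = 1/(-1043977 + 247219921/939) = 1/(-733074482/939) = -939/733074482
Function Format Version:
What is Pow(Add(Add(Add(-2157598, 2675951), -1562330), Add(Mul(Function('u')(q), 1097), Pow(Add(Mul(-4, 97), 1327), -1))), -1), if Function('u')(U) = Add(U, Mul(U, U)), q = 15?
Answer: Rational(-939, 733074482) ≈ -1.2809e-6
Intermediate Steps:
Function('u')(U) = Add(U, Pow(U, 2))
Pow(Add(Add(Add(-2157598, 2675951), -1562330), Add(Mul(Function('u')(q), 1097), Pow(Add(Mul(-4, 97), 1327), -1))), -1) = Pow(Add(Add(Add(-2157598, 2675951), -1562330), Add(Mul(Mul(15, Add(1, 15)), 1097), Pow(Add(Mul(-4, 97), 1327), -1))), -1) = Pow(Add(Add(518353, -1562330), Add(Mul(Mul(15, 16), 1097), Pow(Add(-388, 1327), -1))), -1) = Pow(Add(-1043977, Add(Mul(240, 1097), Pow(939, -1))), -1) = Pow(Add(-1043977, Add(263280, Rational(1, 939))), -1) = Pow(Add(-1043977, Rational(247219921, 939)), -1) = Pow(Rational(-733074482, 939), -1) = Rational(-939, 733074482)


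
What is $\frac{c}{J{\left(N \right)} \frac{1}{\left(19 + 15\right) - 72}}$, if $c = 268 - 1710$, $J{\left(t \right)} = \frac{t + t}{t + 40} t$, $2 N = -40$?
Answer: $\frac{13699}{10} \approx 1369.9$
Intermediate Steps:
$N = -20$ ($N = \frac{1}{2} \left(-40\right) = -20$)
$J{\left(t \right)} = \frac{2 t^{2}}{40 + t}$ ($J{\left(t \right)} = \frac{2 t}{40 + t} t = \frac{2 t^{2}}{40 + t}$)
$c = -1442$ ($c = 268 - 1710 = -1442$)
$\frac{c}{J{\left(N \right)} \frac{1}{\left(19 + 15\right) - 72}} = - \frac{1442}{\frac{2 \left(-20\right)^{2}}{40 - 20} \frac{1}{\left(19 + 15\right) - 72}} = - \frac{1442}{2 \cdot 400 \cdot \frac{1}{20} \frac{1}{34 - 72}} = - \frac{1442}{2 \cdot 400 \cdot \frac{1}{20} \frac{1}{-38}} = - \frac{1442}{40 \left(- \frac{1}{38}\right)} = - \frac{1442}{- \frac{20}{19}} = \left(-1442\right) \left(- \frac{19}{20}\right) = \frac{13699}{10}$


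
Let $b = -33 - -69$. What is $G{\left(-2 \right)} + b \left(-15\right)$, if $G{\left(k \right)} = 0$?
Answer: $-540$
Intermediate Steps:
$b = 36$ ($b = -33 + 69 = 36$)
$G{\left(-2 \right)} + b \left(-15\right) = 0 + 36 \left(-15\right) = 0 - 540 = -540$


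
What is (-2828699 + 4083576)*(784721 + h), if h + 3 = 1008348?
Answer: 2250077282882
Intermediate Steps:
h = 1008345 (h = -3 + 1008348 = 1008345)
(-2828699 + 4083576)*(784721 + h) = (-2828699 + 4083576)*(784721 + 1008345) = 1254877*1793066 = 2250077282882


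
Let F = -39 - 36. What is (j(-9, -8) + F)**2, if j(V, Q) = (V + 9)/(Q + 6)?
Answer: 5625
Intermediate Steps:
j(V, Q) = (9 + V)/(6 + Q)
F = -75
(j(-9, -8) + F)**2 = ((9 - 9)/(6 - 8) - 75)**2 = (0/(-2) - 75)**2 = (-1/2*0 - 75)**2 = (0 - 75)**2 = (-75)**2 = 5625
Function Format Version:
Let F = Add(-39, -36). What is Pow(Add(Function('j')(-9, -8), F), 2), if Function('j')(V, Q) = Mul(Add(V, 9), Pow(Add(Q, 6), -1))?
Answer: 5625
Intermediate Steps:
Function('j')(V, Q) = Mul(Pow(Add(6, Q), -1), Add(9, V)) (Function('j')(V, Q) = Mul(Add(9, V), Pow(Add(6, Q), -1)) = Mul(Pow(Add(6, Q), -1), Add(9, V)))
F = -75
Pow(Add(Function('j')(-9, -8), F), 2) = Pow(Add(Mul(Pow(Add(6, -8), -1), Add(9, -9)), -75), 2) = Pow(Add(Mul(Pow(-2, -1), 0), -75), 2) = Pow(Add(Mul(Rational(-1, 2), 0), -75), 2) = Pow(Add(0, -75), 2) = Pow(-75, 2) = 5625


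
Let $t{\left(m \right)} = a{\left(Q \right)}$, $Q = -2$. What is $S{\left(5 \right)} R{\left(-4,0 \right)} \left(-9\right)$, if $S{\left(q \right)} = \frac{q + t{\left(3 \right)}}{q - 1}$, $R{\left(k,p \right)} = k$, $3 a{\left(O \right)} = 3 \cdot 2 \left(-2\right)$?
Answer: $9$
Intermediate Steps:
$a{\left(O \right)} = -4$ ($a{\left(O \right)} = \frac{3 \cdot 2 \left(-2\right)}{3} = \frac{6 \left(-2\right)}{3} = \frac{1}{3} \left(-12\right) = -4$)
$t{\left(m \right)} = -4$
$S{\left(q \right)} = \frac{-4 + q}{-1 + q}$ ($S{\left(q \right)} = \frac{q - 4}{q - 1} = \frac{-4 + q}{-1 + q}$)
$S{\left(5 \right)} R{\left(-4,0 \right)} \left(-9\right) = \frac{-4 + 5}{-1 + 5} \left(-4\right) \left(-9\right) = \frac{1}{4} \cdot 1 \left(-4\right) \left(-9\right) = \frac{1}{4} \left(-4\right) \left(-9\right) = \left(-1\right) \left(-9\right) = 9$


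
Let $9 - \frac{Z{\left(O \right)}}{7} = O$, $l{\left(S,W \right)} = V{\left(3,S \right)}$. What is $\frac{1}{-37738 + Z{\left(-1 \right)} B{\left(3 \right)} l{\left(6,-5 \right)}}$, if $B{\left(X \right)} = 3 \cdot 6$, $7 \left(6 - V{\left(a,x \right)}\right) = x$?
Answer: $- \frac{1}{31258} \approx -3.1992 \cdot 10^{-5}$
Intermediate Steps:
$V{\left(a,x \right)} = 6 - \frac{x}{7}$
$l{\left(S,W \right)} = 6 - \frac{S}{7}$
$Z{\left(O \right)} = 63 - 7 O$
$B{\left(X \right)} = 18$
$\frac{1}{-37738 + Z{\left(-1 \right)} B{\left(3 \right)} l{\left(6,-5 \right)}} = \frac{1}{-37738 + \left(63 - -7\right) 18 \left(6 - \frac{6}{7}\right)} = \frac{1}{-37738 + \left(63 + 7\right) 18 \left(6 - \frac{6}{7}\right)} = \frac{1}{-37738 + 70 \cdot 18 \cdot \frac{36}{7}} = \frac{1}{-37738 + 1260 \cdot \frac{36}{7}} = \frac{1}{-37738 + 6480} = \frac{1}{-31258} = - \frac{1}{31258}$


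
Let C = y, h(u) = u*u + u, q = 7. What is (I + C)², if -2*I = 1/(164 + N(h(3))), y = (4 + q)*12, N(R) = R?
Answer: 2158810369/123904 ≈ 17423.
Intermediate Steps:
h(u) = u + u² (h(u) = u² + u = u + u²)
y = 132 (y = (4 + 7)*12 = 11*12 = 132)
C = 132
I = -1/352 (I = -1/(2*(164 + 3*(1 + 3))) = -1/(2*(164 + 3*4)) = -1/(2*(164 + 12)) = -½/176 = -½*1/176 = -1/352 ≈ -0.0028409)
(I + C)² = (-1/352 + 132)² = (46463/352)² = 2158810369/123904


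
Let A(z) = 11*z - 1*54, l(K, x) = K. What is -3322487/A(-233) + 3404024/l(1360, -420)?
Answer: 1678364141/444890 ≈ 3772.5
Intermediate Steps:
A(z) = -54 + 11*z (A(z) = 11*z - 54 = -54 + 11*z)
-3322487/A(-233) + 3404024/l(1360, -420) = -3322487/(-54 + 11*(-233)) + 3404024/1360 = -3322487/(-54 - 2563) + 3404024*(1/1360) = -3322487/(-2617) + 425503/170 = -3322487*(-1/2617) + 425503/170 = 3322487/2617 + 425503/170 = 1678364141/444890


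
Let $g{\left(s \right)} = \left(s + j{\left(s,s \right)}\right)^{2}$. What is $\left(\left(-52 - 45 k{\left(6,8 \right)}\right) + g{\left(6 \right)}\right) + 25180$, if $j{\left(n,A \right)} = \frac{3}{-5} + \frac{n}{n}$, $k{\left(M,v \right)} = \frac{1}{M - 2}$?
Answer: $\frac{2515771}{100} \approx 25158.0$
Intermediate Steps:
$k{\left(M,v \right)} = \frac{1}{-2 + M}$
$j{\left(n,A \right)} = \frac{2}{5}$ ($j{\left(n,A \right)} = 3 \left(- \frac{1}{5}\right) + 1 = - \frac{3}{5} + 1 = \frac{2}{5}$)
$g{\left(s \right)} = \left(\frac{2}{5} + s\right)^{2}$ ($g{\left(s \right)} = \left(s + \frac{2}{5}\right)^{2} = \left(\frac{2}{5} + s\right)^{2}$)
$\left(\left(-52 - 45 k{\left(6,8 \right)}\right) + g{\left(6 \right)}\right) + 25180 = \left(\left(-52 - \frac{45}{-2 + 6}\right) + \frac{\left(2 + 5 \cdot 6\right)^{2}}{25}\right) + 25180 = \left(\left(-52 - \frac{45}{4}\right) + \frac{\left(2 + 30\right)^{2}}{25}\right) + 25180 = \left(\left(-52 - \frac{45}{4}\right) + \frac{32^{2}}{25}\right) + 25180 = \left(\left(-52 - \frac{45}{4}\right) + \frac{1}{25} \cdot 1024\right) + 25180 = \left(- \frac{253}{4} + \frac{1024}{25}\right) + 25180 = - \frac{2229}{100} + 25180 = \frac{2515771}{100}$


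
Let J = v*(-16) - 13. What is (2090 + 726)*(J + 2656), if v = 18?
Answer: 6631680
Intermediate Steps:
J = -301 (J = 18*(-16) - 13 = -288 - 13 = -301)
(2090 + 726)*(J + 2656) = (2090 + 726)*(-301 + 2656) = 2816*2355 = 6631680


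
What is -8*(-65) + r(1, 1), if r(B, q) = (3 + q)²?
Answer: 536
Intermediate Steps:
-8*(-65) + r(1, 1) = -8*(-65) + (3 + 1)² = 520 + 4² = 520 + 16 = 536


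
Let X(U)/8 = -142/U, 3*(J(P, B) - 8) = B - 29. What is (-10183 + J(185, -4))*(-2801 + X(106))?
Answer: 1517927906/53 ≈ 2.8640e+7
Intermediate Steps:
J(P, B) = -5/3 + B/3 (J(P, B) = 8 + (B - 29)/3 = 8 + (-29 + B)/3 = 8 + (-29/3 + B/3) = -5/3 + B/3)
X(U) = -1136/U (X(U) = 8*(-142/U) = -1136/U)
(-10183 + J(185, -4))*(-2801 + X(106)) = (-10183 + (-5/3 + (1/3)*(-4)))*(-2801 - 1136/106) = (-10183 + (-5/3 - 4/3))*(-2801 - 1136*1/106) = (-10183 - 3)*(-2801 - 568/53) = -10186*(-149021/53) = 1517927906/53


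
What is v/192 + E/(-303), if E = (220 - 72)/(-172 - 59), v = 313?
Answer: 7312075/4479552 ≈ 1.6323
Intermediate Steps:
E = -148/231 (E = 148/(-231) = 148*(-1/231) = -148/231 ≈ -0.64069)
v/192 + E/(-303) = 313/192 - 148/231/(-303) = 313*(1/192) - 148/231*(-1/303) = 313/192 + 148/69993 = 7312075/4479552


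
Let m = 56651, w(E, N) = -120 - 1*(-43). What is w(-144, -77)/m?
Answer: -11/8093 ≈ -0.0013592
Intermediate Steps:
w(E, N) = -77 (w(E, N) = -120 + 43 = -77)
w(-144, -77)/m = -77/56651 = -77*1/56651 = -11/8093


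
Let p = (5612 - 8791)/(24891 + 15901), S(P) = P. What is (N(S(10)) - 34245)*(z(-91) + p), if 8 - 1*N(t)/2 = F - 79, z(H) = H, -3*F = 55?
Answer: 126446090951/40792 ≈ 3.0998e+6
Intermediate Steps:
F = -55/3 (F = -⅓*55 = -55/3 ≈ -18.333)
N(t) = 632/3 (N(t) = 16 - 2*(-55/3 - 79) = 16 - 2*(-292/3) = 16 + 584/3 = 632/3)
p = -3179/40792 ≈ -0.077932
(N(S(10)) - 34245)*(z(-91) + p) = (632/3 - 34245)*(-91 - 3179/40792) = -102103/3*(-3715251/40792) = 126446090951/40792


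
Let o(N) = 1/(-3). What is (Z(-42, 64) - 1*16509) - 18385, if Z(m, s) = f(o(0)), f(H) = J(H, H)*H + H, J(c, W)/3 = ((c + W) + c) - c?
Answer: -104681/3 ≈ -34894.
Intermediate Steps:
o(N) = -⅓
J(c, W) = 3*W + 3*c (J(c, W) = 3*(((c + W) + c) - c) = 3*(((W + c) + c) - c) = 3*((W + 2*c) - c) = 3*(W + c) = 3*W + 3*c)
f(H) = H + 6*H² (f(H) = (3*H + 3*H)*H + H = (6*H)*H + H = 6*H² + H = H + 6*H²)
Z(m, s) = ⅓ (Z(m, s) = -(1 + 6*(-⅓))/3 = -(1 - 2)/3 = -⅓*(-1) = ⅓)
(Z(-42, 64) - 1*16509) - 18385 = (⅓ - 1*16509) - 18385 = (⅓ - 16509) - 18385 = -49526/3 - 18385 = -104681/3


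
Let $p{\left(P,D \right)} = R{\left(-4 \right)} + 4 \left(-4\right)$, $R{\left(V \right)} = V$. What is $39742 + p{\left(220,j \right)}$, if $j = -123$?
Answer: $39722$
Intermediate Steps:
$p{\left(P,D \right)} = -20$ ($p{\left(P,D \right)} = -4 + 4 \left(-4\right) = -4 - 16 = -20$)
$39742 + p{\left(220,j \right)} = 39742 - 20 = 39722$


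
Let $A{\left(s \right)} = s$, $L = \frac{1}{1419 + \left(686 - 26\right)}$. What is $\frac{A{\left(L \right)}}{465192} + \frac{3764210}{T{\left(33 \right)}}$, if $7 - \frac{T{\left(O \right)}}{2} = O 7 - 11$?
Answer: $- \frac{8545765508279}{967134168} \approx -8836.2$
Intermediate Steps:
$L = \frac{1}{2079}$ ($L = \frac{1}{1419 + \left(686 - 26\right)} = \frac{1}{1419 + 660} = \frac{1}{2079} \approx 0.000481$)
$T{\left(O \right)} = 36 - 14 O$ ($T{\left(O \right)} = 14 - 2 \left(O 7 - 11\right) = 14 - 2 \left(7 O - 11\right) = 14 - 2 \left(-11 + 7 O\right) = 14 - \left(-22 + 14 O\right) = 36 - 14 O$)
$\frac{A{\left(L \right)}}{465192} + \frac{3764210}{T{\left(33 \right)}} = \frac{1}{2079 \cdot 465192} + \frac{3764210}{36 - 462} = \frac{1}{2079} \cdot \frac{1}{465192} + \frac{3764210}{36 - 462} = \frac{1}{967134168} + \frac{3764210}{-426} = \frac{1}{967134168} + 3764210 \left(- \frac{1}{426}\right) = \frac{1}{967134168} - \frac{1882105}{213} = - \frac{8545765508279}{967134168}$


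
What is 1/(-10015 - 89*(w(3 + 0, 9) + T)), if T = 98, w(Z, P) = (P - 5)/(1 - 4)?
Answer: -3/55855 ≈ -5.3710e-5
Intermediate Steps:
w(Z, P) = 5/3 - P/3 (w(Z, P) = (-5 + P)/(-3) = (-5 + P)*(-1/3) = 5/3 - P/3)
1/(-10015 - 89*(w(3 + 0, 9) + T)) = 1/(-10015 - 89*((5/3 - 1/3*9) + 98)) = 1/(-10015 - 89*((5/3 - 3) + 98)) = 1/(-10015 - 89*(-4/3 + 98)) = 1/(-10015 - 89*290/3) = 1/(-10015 - 25810/3) = 1/(-55855/3) = -3/55855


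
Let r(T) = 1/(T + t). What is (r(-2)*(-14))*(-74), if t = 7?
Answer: 1036/5 ≈ 207.20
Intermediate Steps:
r(T) = 1/(7 + T) (r(T) = 1/(T + 7) = 1/(7 + T))
(r(-2)*(-14))*(-74) = (-14/(7 - 2))*(-74) = (-14/5)*(-74) = ((⅕)*(-14))*(-74) = -14/5*(-74) = 1036/5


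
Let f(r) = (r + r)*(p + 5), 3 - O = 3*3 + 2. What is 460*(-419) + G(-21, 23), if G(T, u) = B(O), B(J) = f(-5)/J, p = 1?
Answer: -385465/2 ≈ -1.9273e+5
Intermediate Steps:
O = -8 (O = 3 - (3*3 + 2) = 3 - (9 + 2) = 3 - 1*11 = 3 - 11 = -8)
f(r) = 12*r (f(r) = (r + r)*(1 + 5) = (2*r)*6 = 12*r)
B(J) = -60/J (B(J) = (12*(-5))/J = -60/J)
G(T, u) = 15/2 (G(T, u) = -60/(-8) = -60*(-1/8) = 15/2)
460*(-419) + G(-21, 23) = 460*(-419) + 15/2 = -192740 + 15/2 = -385465/2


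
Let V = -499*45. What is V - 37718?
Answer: -60173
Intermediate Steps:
V = -22455
V - 37718 = -22455 - 37718 = -60173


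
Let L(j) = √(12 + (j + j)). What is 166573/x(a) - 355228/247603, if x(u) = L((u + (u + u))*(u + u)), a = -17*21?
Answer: -355228/247603 + 166573*√15294/152940 ≈ 133.26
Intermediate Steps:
a = -357
L(j) = √(12 + 2*j)
x(u) = √(12 + 12*u²) (x(u) = √(12 + 2*((u + (u + u))*(u + u))) = √(12 + 2*((u + 2*u)*(2*u))) = √(12 + 2*((3*u)*(2*u))) = √(12 + 2*(6*u²)) = √(12 + 12*u²))
166573/x(a) - 355228/247603 = 166573/((2*√(3 + 3*(-357)²))) - 355228/247603 = 166573/((2*√(3 + 3*127449))) - 355228*1/247603 = 166573/((2*√(3 + 382347))) - 355228/247603 = 166573/((2*√382350)) - 355228/247603 = 166573/((2*(5*√15294))) - 355228/247603 = 166573/((10*√15294)) - 355228/247603 = 166573*(√15294/152940) - 355228/247603 = 166573*√15294/152940 - 355228/247603 = -355228/247603 + 166573*√15294/152940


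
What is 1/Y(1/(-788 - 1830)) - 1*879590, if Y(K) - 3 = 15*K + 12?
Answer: -34528302832/39255 ≈ -8.7959e+5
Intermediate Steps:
Y(K) = 15 + 15*K (Y(K) = 3 + (15*K + 12) = 3 + (12 + 15*K) = 15 + 15*K)
1/Y(1/(-788 - 1830)) - 1*879590 = 1/(15 + 15/(-788 - 1830)) - 1*879590 = 1/(15 + 15/(-2618)) - 879590 = 1/(15 + 15*(-1/2618)) - 879590 = 1/(15 - 15/2618) - 879590 = 1/(39255/2618) - 879590 = 2618/39255 - 879590 = -34528302832/39255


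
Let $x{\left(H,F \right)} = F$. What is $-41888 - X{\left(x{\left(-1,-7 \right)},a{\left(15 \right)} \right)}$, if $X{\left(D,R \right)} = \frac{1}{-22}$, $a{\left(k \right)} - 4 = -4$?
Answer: $- \frac{921535}{22} \approx -41888.0$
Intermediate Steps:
$a{\left(k \right)} = 0$ ($a{\left(k \right)} = 4 - 4 = 0$)
$X{\left(D,R \right)} = - \frac{1}{22}$
$-41888 - X{\left(x{\left(-1,-7 \right)},a{\left(15 \right)} \right)} = -41888 - - \frac{1}{22} = -41888 + \frac{1}{22} = - \frac{921535}{22}$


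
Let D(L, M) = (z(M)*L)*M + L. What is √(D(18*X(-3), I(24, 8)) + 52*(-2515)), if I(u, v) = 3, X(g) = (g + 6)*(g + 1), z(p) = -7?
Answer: 2*I*√32155 ≈ 358.64*I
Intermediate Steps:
X(g) = (1 + g)*(6 + g) (X(g) = (6 + g)*(1 + g) = (1 + g)*(6 + g))
D(L, M) = L - 7*L*M (D(L, M) = (-7*L)*M + L = -7*L*M + L = L - 7*L*M)
√(D(18*X(-3), I(24, 8)) + 52*(-2515)) = √((18*(6 + (-3)² + 7*(-3)))*(1 - 7*3) + 52*(-2515)) = √((18*(6 + 9 - 21))*(1 - 21) - 130780) = √((18*(-6))*(-20) - 130780) = √(-108*(-20) - 130780) = √(2160 - 130780) = √(-128620) = 2*I*√32155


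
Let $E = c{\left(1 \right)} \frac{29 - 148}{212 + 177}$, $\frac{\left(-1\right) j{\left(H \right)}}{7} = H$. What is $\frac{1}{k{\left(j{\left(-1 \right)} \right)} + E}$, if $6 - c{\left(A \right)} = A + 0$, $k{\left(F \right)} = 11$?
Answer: $\frac{389}{3684} \approx 0.10559$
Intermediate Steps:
$j{\left(H \right)} = - 7 H$
$c{\left(A \right)} = 6 - A$ ($c{\left(A \right)} = 6 - \left(A + 0\right) = 6 - A$)
$E = - \frac{595}{389}$ ($E = \left(6 - 1\right) \frac{29 - 148}{212 + 177} = \left(6 - 1\right) \left(- \frac{119}{389}\right) = 5 \left(\left(-119\right) \frac{1}{389}\right) = 5 \left(- \frac{119}{389}\right) = - \frac{595}{389} \approx -1.5296$)
$\frac{1}{k{\left(j{\left(-1 \right)} \right)} + E} = \frac{1}{11 - \frac{595}{389}} = \frac{1}{\frac{3684}{389}} = \frac{389}{3684}$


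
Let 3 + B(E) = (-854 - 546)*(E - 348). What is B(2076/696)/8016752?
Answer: 14007613/232485808 ≈ 0.060251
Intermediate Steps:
B(E) = 487197 - 1400*E (B(E) = -3 + (-854 - 546)*(E - 348) = -3 - 1400*(-348 + E) = -3 + (487200 - 1400*E) = 487197 - 1400*E)
B(2076/696)/8016752 = (487197 - 2906400/696)/8016752 = (487197 - 2906400/696)*(1/8016752) = (487197 - 1400*173/58)*(1/8016752) = (487197 - 121100/29)*(1/8016752) = (14007613/29)*(1/8016752) = 14007613/232485808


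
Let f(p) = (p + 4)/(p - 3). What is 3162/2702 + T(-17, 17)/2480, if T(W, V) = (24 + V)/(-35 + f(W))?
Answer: 134626837/115088988 ≈ 1.1698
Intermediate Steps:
f(p) = (4 + p)/(-3 + p)
T(W, V) = (24 + V)/(-35 + (4 + W)/(-3 + W))
3162/2702 + T(-17, 17)/2480 = 3162/2702 - (-3 - 17)*(24 + 17)/(-109 + 34*(-17))/2480 = 3162*(1/2702) - 1*(-20)*41/(-109 - 578)*(1/2480) = 1581/1351 - 1*(-20)*41/(-687)*(1/2480) = 1581/1351 - 1*(-1/687)*(-20)*41*(1/2480) = 1581/1351 - 820/687*1/2480 = 1581/1351 - 41/85188 = 134626837/115088988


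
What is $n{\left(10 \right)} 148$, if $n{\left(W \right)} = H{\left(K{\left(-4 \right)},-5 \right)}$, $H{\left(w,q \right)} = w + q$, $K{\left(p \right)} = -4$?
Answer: $-1332$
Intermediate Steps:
$H{\left(w,q \right)} = q + w$
$n{\left(W \right)} = -9$ ($n{\left(W \right)} = -5 - 4 = -9$)
$n{\left(10 \right)} 148 = \left(-9\right) 148 = -1332$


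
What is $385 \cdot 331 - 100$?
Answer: $127335$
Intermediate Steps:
$385 \cdot 331 - 100 = 127435 - 100 = 127335$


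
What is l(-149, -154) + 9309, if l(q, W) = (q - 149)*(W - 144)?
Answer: 98113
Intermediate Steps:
l(q, W) = (-149 + q)*(-144 + W)
l(-149, -154) + 9309 = (21456 - 149*(-154) - 144*(-149) - 154*(-149)) + 9309 = (21456 + 22946 + 21456 + 22946) + 9309 = 88804 + 9309 = 98113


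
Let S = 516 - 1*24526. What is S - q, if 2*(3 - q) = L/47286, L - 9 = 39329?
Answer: -1135459049/47286 ≈ -24013.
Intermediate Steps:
L = 39338 (L = 9 + 39329 = 39338)
S = -24010 (S = 516 - 24526 = -24010)
q = 122189/47286 (q = 3 - 19669/47286 = 122189/47286 ≈ 2.5840)
S - q = -24010 - 1*122189/47286 = -24010 - 122189/47286 = -1135459049/47286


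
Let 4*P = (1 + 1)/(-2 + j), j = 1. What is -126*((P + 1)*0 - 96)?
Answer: 12096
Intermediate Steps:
P = -½ (P = ((1 + 1)/(-2 + 1))/4 = (2/(-1))/4 = (2*(-1))/4 = (¼)*(-2) = -½ ≈ -0.50000)
-126*((P + 1)*0 - 96) = -126*((-½ + 1)*0 - 96) = -126*((½)*0 - 96) = -126*(0 - 96) = -126*(-96) = 12096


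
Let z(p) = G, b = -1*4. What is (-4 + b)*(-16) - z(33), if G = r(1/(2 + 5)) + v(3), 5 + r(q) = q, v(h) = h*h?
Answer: 867/7 ≈ 123.86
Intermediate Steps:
b = -4
v(h) = h²
r(q) = -5 + q
G = 29/7 (G = (-5 + 1/(2 + 5)) + 3² = (-5 + 1/7) + 9 = (-5 + ⅐) + 9 = -34/7 + 9 = 29/7 ≈ 4.1429)
z(p) = 29/7
(-4 + b)*(-16) - z(33) = (-4 - 4)*(-16) - 1*29/7 = -8*(-16) - 29/7 = 128 - 29/7 = 867/7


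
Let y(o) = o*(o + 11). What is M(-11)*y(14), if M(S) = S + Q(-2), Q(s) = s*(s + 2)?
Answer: -3850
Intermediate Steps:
Q(s) = s*(2 + s)
M(S) = S (M(S) = S - 2*(2 - 2) = S - 2*0 = S + 0 = S)
y(o) = o*(11 + o)
M(-11)*y(14) = -154*(11 + 14) = -154*25 = -11*350 = -3850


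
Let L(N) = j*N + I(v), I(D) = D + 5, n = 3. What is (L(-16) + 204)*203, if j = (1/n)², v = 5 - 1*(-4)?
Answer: 395038/9 ≈ 43893.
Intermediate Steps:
v = 9 (v = 5 + 4 = 9)
j = ⅑ (j = (1/3)² = (⅓)² = ⅑ ≈ 0.11111)
I(D) = 5 + D
L(N) = 14 + N/9 (L(N) = N/9 + (5 + 9) = N/9 + 14 = 14 + N/9)
(L(-16) + 204)*203 = ((14 + (⅑)*(-16)) + 204)*203 = ((14 - 16/9) + 204)*203 = (110/9 + 204)*203 = (1946/9)*203 = 395038/9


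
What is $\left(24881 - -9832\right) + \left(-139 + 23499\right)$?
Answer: $58073$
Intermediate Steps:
$\left(24881 - -9832\right) + \left(-139 + 23499\right) = \left(24881 + 9832\right) + 23360 = 34713 + 23360 = 58073$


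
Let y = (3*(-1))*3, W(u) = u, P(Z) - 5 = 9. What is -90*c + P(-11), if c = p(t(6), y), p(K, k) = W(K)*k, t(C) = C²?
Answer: 29174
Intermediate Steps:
P(Z) = 14 (P(Z) = 5 + 9 = 14)
y = -9 (y = -3*3 = -9)
p(K, k) = K*k
c = -324 (c = 6²*(-9) = 36*(-9) = -324)
-90*c + P(-11) = -90*(-324) + 14 = 29160 + 14 = 29174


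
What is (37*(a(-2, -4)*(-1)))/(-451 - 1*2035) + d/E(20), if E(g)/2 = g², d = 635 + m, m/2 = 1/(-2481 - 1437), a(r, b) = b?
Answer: 357568613/487007400 ≈ 0.73422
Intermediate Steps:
m = -1/1959 (m = 2/(-2481 - 1437) = 2/(-3918) = 2*(-1/3918) = -1/1959 ≈ -0.00051046)
d = 1243964/1959 (d = 635 - 1/1959 = 1243964/1959 ≈ 635.00)
E(g) = 2*g²
(37*(a(-2, -4)*(-1)))/(-451 - 1*2035) + d/E(20) = (37*(-4*(-1)))/(-451 - 1*2035) + 1243964/(1959*((2*20²))) = (37*4)/(-451 - 2035) + 1243964/(1959*((2*400))) = 148/(-2486) + (1243964/1959)/800 = 148*(-1/2486) + (1243964/1959)*(1/800) = -74/1243 + 310991/391800 = 357568613/487007400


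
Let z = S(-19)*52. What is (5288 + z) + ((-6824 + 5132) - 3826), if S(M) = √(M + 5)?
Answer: -230 + 52*I*√14 ≈ -230.0 + 194.57*I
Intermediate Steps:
S(M) = √(5 + M)
z = 52*I*√14 (z = √(5 - 19)*52 = √(-14)*52 = (I*√14)*52 = 52*I*√14 ≈ 194.57*I)
(5288 + z) + ((-6824 + 5132) - 3826) = (5288 + 52*I*√14) + ((-6824 + 5132) - 3826) = (5288 + 52*I*√14) + (-1692 - 3826) = (5288 + 52*I*√14) - 5518 = -230 + 52*I*√14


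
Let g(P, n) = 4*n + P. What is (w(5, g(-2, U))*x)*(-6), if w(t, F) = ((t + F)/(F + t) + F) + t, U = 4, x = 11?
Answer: -1320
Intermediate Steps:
g(P, n) = P + 4*n
w(t, F) = 1 + F + t (w(t, F) = ((F + t)/(F + t) + F) + t = (1 + F) + t = 1 + F + t)
(w(5, g(-2, U))*x)*(-6) = ((1 + (-2 + 4*4) + 5)*11)*(-6) = ((1 + (-2 + 16) + 5)*11)*(-6) = ((1 + 14 + 5)*11)*(-6) = (20*11)*(-6) = 220*(-6) = -1320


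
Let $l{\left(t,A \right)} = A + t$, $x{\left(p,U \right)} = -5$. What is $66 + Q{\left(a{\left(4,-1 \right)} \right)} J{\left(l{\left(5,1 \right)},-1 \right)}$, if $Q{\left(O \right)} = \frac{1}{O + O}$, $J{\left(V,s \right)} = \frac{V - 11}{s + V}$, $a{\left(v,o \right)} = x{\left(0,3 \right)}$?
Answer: $\frac{661}{10} \approx 66.1$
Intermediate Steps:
$a{\left(v,o \right)} = -5$
$J{\left(V,s \right)} = \frac{-11 + V}{V + s}$
$Q{\left(O \right)} = \frac{1}{2 O}$
$66 + Q{\left(a{\left(4,-1 \right)} \right)} J{\left(l{\left(5,1 \right)},-1 \right)} = 66 + \frac{1}{2 \left(-5\right)} \frac{-11 + \left(1 + 5\right)}{\left(1 + 5\right) - 1} = 66 + \frac{1}{2} \left(- \frac{1}{5}\right) \frac{-11 + 6}{6 - 1} = 66 - \frac{\frac{1}{5} \left(-5\right)}{10} = 66 - - \frac{1}{10} = 66 + \frac{1}{10} = \frac{661}{10}$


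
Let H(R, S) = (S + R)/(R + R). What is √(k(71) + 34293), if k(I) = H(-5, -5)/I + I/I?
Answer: 5*√6915045/71 ≈ 185.19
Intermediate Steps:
H(R, S) = (R + S)/(2*R) (H(R, S) = (R + S)/((2*R)) = (R + S)*(1/(2*R)) = (R + S)/(2*R))
k(I) = 1 + 1/I (k(I) = ((½)*(-5 - 5)/(-5))/I + I/I = ((½)*(-⅕)*(-10))/I + 1 = 1/I + 1 = 1 + 1/I)
√(k(71) + 34293) = √((1 + 71)/71 + 34293) = √((1/71)*72 + 34293) = √(72/71 + 34293) = √(2434875/71) = 5*√6915045/71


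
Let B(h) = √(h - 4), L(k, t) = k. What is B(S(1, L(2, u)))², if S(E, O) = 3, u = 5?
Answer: -1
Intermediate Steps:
B(h) = √(-4 + h)
B(S(1, L(2, u)))² = (√(-4 + 3))² = (√(-1))² = I² = -1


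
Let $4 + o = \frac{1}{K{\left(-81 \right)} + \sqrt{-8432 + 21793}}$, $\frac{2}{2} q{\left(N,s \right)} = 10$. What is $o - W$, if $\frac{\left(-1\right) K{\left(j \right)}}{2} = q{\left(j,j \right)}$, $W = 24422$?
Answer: $- \frac{316585366}{12961} + \frac{\sqrt{13361}}{12961} \approx -24426.0$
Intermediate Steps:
$q{\left(N,s \right)} = 10$
$K{\left(j \right)} = -20$ ($K{\left(j \right)} = \left(-2\right) 10 = -20$)
$o = -4 + \frac{1}{-20 + \sqrt{13361}}$ ($o = -4 + \frac{1}{-20 + \sqrt{-8432 + 21793}} = -4 + \frac{1}{-20 + \sqrt{13361}} \approx -3.9895$)
$o - W = \left(- \frac{51824}{12961} + \frac{\sqrt{13361}}{12961}\right) - 24422 = - \frac{316585366}{12961} + \frac{\sqrt{13361}}{12961}$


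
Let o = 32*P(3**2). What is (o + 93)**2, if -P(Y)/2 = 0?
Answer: 8649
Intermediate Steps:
P(Y) = 0 (P(Y) = -2*0 = 0)
o = 0 (o = 32*0 = 0)
(o + 93)**2 = (0 + 93)**2 = 93**2 = 8649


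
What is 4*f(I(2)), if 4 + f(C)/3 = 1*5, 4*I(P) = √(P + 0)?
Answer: 12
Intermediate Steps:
I(P) = √P/4 (I(P) = √(P + 0)/4 = √P/4)
f(C) = 3 (f(C) = -12 + 3*(1*5) = -12 + 3*5 = -12 + 15 = 3)
4*f(I(2)) = 4*3 = 12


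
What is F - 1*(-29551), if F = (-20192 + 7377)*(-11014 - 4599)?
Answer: 200110146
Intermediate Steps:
F = 200080595 (F = -12815*(-15613) = 200080595)
F - 1*(-29551) = 200080595 - 1*(-29551) = 200080595 + 29551 = 200110146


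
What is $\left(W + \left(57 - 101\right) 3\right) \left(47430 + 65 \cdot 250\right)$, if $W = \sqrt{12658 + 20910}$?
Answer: $-8405760 + 254720 \sqrt{2098} \approx 3.2614 \cdot 10^{6}$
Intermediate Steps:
$W = 4 \sqrt{2098}$ ($W = \sqrt{33568} = 4 \sqrt{2098} \approx 183.22$)
$\left(W + \left(57 - 101\right) 3\right) \left(47430 + 65 \cdot 250\right) = \left(4 \sqrt{2098} + \left(57 - 101\right) 3\right) \left(47430 + 65 \cdot 250\right) = \left(4 \sqrt{2098} - 132\right) \left(47430 + 16250\right) = \left(4 \sqrt{2098} - 132\right) 63680 = \left(-132 + 4 \sqrt{2098}\right) 63680 = -8405760 + 254720 \sqrt{2098}$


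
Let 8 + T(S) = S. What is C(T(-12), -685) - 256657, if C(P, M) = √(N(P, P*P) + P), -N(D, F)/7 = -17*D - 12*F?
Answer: -256657 + 20*√78 ≈ -2.5648e+5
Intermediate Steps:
N(D, F) = 84*F + 119*D (N(D, F) = -7*(-17*D - 12*F) = 84*F + 119*D)
T(S) = -8 + S
C(P, M) = √(84*P² + 120*P) (C(P, M) = √((84*(P*P) + 119*P) + P) = √((84*P² + 119*P) + P) = √(84*P² + 120*P))
C(T(-12), -685) - 256657 = 2*√3*√((-8 - 12)*(10 + 7*(-8 - 12))) - 256657 = 2*√3*√(-20*(10 + 7*(-20))) - 256657 = 2*√3*√(-20*(10 - 140)) - 256657 = 2*√3*√(-20*(-130)) - 256657 = 2*√3*√2600 - 256657 = 2*√3*(10*√26) - 256657 = 20*√78 - 256657 = -256657 + 20*√78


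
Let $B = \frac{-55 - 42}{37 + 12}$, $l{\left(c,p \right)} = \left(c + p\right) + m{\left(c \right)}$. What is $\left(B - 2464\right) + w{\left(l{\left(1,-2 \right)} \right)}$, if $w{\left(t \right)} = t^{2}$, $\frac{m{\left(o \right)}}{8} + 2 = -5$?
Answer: $\frac{38368}{49} \approx 783.02$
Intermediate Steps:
$m{\left(o \right)} = -56$ ($m{\left(o \right)} = -16 + 8 \left(-5\right) = -16 - 40 = -56$)
$l{\left(c,p \right)} = -56 + c + p$ ($l{\left(c,p \right)} = \left(c + p\right) - 56 = -56 + c + p$)
$B = - \frac{97}{49} \approx -1.9796$
$\left(B - 2464\right) + w{\left(l{\left(1,-2 \right)} \right)} = \left(- \frac{97}{49} - 2464\right) + \left(-56 + 1 - 2\right)^{2} = \left(- \frac{97}{49} - 2464\right) + \left(-57\right)^{2} = - \frac{120833}{49} + 3249 = \frac{38368}{49}$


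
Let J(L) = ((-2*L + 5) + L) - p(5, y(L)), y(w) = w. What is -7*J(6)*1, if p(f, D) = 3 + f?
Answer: 63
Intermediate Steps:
J(L) = -3 - L (J(L) = ((-2*L + 5) + L) - (3 + 5) = ((5 - 2*L) + L) - 1*8 = (5 - L) - 8 = -3 - L)
-7*J(6)*1 = -7*(-3 - 1*6)*1 = -7*(-3 - 6)*1 = -7*(-9)*1 = 63*1 = 63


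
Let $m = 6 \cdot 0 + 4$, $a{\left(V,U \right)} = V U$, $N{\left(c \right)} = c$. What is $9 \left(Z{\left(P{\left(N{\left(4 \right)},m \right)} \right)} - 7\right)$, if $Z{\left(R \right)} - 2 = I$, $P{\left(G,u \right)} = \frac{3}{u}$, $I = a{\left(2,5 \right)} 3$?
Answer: $225$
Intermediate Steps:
$a{\left(V,U \right)} = U V$
$m = 4$ ($m = 0 + 4 = 4$)
$I = 30$ ($I = 5 \cdot 2 \cdot 3 = 10 \cdot 3 = 30$)
$Z{\left(R \right)} = 32$ ($Z{\left(R \right)} = 2 + 30 = 32$)
$9 \left(Z{\left(P{\left(N{\left(4 \right)},m \right)} \right)} - 7\right) = 9 \left(32 - 7\right) = 9 \cdot 25 = 225$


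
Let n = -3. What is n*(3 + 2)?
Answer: -15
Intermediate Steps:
n*(3 + 2) = -3*(3 + 2) = -3*5 = -15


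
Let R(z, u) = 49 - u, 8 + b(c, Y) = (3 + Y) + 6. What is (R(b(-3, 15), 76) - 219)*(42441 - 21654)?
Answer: -5113602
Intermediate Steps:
b(c, Y) = 1 + Y (b(c, Y) = -8 + ((3 + Y) + 6) = -8 + (9 + Y) = 1 + Y)
(R(b(-3, 15), 76) - 219)*(42441 - 21654) = ((49 - 1*76) - 219)*(42441 - 21654) = ((49 - 76) - 219)*20787 = (-27 - 219)*20787 = -246*20787 = -5113602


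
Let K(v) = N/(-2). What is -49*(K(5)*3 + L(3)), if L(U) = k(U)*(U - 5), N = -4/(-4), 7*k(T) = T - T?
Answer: 147/2 ≈ 73.500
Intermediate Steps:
k(T) = 0 (k(T) = (T - T)/7 = (⅐)*0 = 0)
N = 1 (N = -4*(-¼) = 1)
K(v) = -½ (K(v) = 1/(-2) = 1*(-½) = -½)
L(U) = 0 (L(U) = 0*(U - 5) = 0*(-5 + U) = 0)
-49*(K(5)*3 + L(3)) = -49*(-½*3 + 0) = -49*(-3/2 + 0) = -49*(-3/2) = 147/2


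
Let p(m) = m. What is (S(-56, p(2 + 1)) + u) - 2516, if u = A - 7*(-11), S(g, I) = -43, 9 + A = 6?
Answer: -2485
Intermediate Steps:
A = -3 (A = -9 + 6 = -3)
u = 74 (u = -3 - 7*(-11) = -3 + 77 = 74)
(S(-56, p(2 + 1)) + u) - 2516 = (-43 + 74) - 2516 = 31 - 2516 = -2485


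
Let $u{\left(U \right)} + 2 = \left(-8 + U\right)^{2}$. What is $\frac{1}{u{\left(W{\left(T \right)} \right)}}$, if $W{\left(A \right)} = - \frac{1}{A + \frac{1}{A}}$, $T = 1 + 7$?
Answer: $\frac{4225}{270334} \approx 0.015629$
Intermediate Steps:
$T = 8$
$u{\left(U \right)} = -2 + \left(-8 + U\right)^{2}$
$\frac{1}{u{\left(W{\left(T \right)} \right)}} = \frac{1}{-2 + \left(-8 - \frac{8}{1 + 8^{2}}\right)^{2}} = \frac{1}{-2 + \left(-8 - \frac{8}{1 + 64}\right)^{2}} = \frac{1}{-2 + \left(-8 - \frac{8}{65}\right)^{2}} = \frac{1}{-2 + \left(- \frac{528}{65}\right)^{2}} = \frac{1}{-2 + \frac{278784}{4225}} = \frac{1}{\frac{270334}{4225}} = \frac{4225}{270334}$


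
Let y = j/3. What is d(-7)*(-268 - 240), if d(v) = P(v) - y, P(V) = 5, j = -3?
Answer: -3048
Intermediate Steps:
y = -1 (y = -3/3 = -3*1/3 = -1)
d(v) = 6 (d(v) = 5 - 1*(-1) = 5 + 1 = 6)
d(-7)*(-268 - 240) = 6*(-268 - 240) = 6*(-508) = -3048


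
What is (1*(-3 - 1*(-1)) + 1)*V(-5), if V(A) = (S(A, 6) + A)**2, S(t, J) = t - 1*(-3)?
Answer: -49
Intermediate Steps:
S(t, J) = 3 + t (S(t, J) = t + 3 = 3 + t)
V(A) = (3 + 2*A)**2 (V(A) = ((3 + A) + A)**2 = (3 + 2*A)**2)
(1*(-3 - 1*(-1)) + 1)*V(-5) = (1*(-3 - 1*(-1)) + 1)*(3 + 2*(-5))**2 = (1*(-3 + 1) + 1)*(3 - 10)**2 = (1*(-2) + 1)*(-7)**2 = (-2 + 1)*49 = -1*49 = -49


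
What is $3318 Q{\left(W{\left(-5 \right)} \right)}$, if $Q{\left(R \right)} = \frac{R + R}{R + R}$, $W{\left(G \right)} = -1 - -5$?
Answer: $3318$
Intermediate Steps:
$W{\left(G \right)} = 4$ ($W{\left(G \right)} = -1 + 5 = 4$)
$Q{\left(R \right)} = 1$ ($Q{\left(R \right)} = \frac{2 R}{2 R} = 2 R \frac{1}{2 R} = 1$)
$3318 Q{\left(W{\left(-5 \right)} \right)} = 3318 \cdot 1 = 3318$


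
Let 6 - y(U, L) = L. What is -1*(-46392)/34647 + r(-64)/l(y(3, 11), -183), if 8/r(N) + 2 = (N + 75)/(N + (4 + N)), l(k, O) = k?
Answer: 31482488/14955955 ≈ 2.1050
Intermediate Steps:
y(U, L) = 6 - L
r(N) = 8/(-2 + (75 + N)/(4 + 2*N)) (r(N) = 8/(-2 + (N + 75)/(N + (4 + N))) = 8/(-2 + (75 + N)/(4 + 2*N)))
-1*(-46392)/34647 + r(-64)/l(y(3, 11), -183) = -1*(-46392)/34647 + (16*(-2 - 1*(-64))/(-67 + 3*(-64)))/(6 - 1*11) = 46392*(1/34647) + (16*(-2 + 64)/(-67 - 192))/(6 - 11) = 15464/11549 + (16*62/(-259))/(-5) = 15464/11549 + (16*(-1/259)*62)*(-⅕) = 15464/11549 - 992/259*(-⅕) = 15464/11549 + 992/1295 = 31482488/14955955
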